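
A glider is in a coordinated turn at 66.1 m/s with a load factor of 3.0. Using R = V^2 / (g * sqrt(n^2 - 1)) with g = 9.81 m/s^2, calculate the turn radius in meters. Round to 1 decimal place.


Step 1: V^2 = 66.1^2 = 4369.21
Step 2: n^2 - 1 = 3.0^2 - 1 = 8.0
Step 3: sqrt(8.0) = 2.828427
Step 4: R = 4369.21 / (9.81 * 2.828427) = 157.5 m

157.5


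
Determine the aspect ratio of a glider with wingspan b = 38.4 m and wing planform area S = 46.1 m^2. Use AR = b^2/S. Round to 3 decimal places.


Step 1: b^2 = 38.4^2 = 1474.56
Step 2: AR = 1474.56 / 46.1 = 31.986

31.986


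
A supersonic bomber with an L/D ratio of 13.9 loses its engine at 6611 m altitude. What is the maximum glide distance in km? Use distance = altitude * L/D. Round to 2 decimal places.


Step 1: Glide distance = altitude * L/D = 6611 * 13.9 = 91892.9 m
Step 2: Convert to km: 91892.9 / 1000 = 91.89 km

91.89


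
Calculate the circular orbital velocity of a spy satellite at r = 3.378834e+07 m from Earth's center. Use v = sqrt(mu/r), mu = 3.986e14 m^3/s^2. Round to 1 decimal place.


Step 1: mu / r = 3.986e14 / 3.378834e+07 = 11796969.0136
Step 2: v = sqrt(11796969.0136) = 3434.7 m/s

3434.7


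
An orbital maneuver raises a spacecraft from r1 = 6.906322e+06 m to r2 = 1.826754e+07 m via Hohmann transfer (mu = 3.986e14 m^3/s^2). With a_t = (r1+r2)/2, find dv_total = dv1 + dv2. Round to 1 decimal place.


Step 1: Transfer semi-major axis a_t = (6.906322e+06 + 1.826754e+07) / 2 = 1.258693e+07 m
Step 2: v1 (circular at r1) = sqrt(mu/r1) = 7597.05 m/s
Step 3: v_t1 = sqrt(mu*(2/r1 - 1/a_t)) = 9152.2 m/s
Step 4: dv1 = |9152.2 - 7597.05| = 1555.14 m/s
Step 5: v2 (circular at r2) = 4671.2 m/s, v_t2 = 3460.13 m/s
Step 6: dv2 = |4671.2 - 3460.13| = 1211.07 m/s
Step 7: Total delta-v = 1555.14 + 1211.07 = 2766.2 m/s

2766.2


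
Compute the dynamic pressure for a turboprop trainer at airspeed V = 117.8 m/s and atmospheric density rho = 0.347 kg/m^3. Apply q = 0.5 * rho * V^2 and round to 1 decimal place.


Step 1: V^2 = 117.8^2 = 13876.84
Step 2: q = 0.5 * 0.347 * 13876.84
Step 3: q = 2407.6 Pa

2407.6


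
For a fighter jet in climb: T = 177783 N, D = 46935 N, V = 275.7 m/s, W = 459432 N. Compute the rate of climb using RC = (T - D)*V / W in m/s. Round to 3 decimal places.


Step 1: Excess thrust = T - D = 177783 - 46935 = 130848 N
Step 2: Excess power = 130848 * 275.7 = 36074793.6 W
Step 3: RC = 36074793.6 / 459432 = 78.520 m/s

78.520


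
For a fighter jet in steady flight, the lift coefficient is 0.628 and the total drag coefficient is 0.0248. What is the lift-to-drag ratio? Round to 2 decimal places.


Step 1: L/D = CL / CD = 0.628 / 0.0248
Step 2: L/D = 25.32

25.32


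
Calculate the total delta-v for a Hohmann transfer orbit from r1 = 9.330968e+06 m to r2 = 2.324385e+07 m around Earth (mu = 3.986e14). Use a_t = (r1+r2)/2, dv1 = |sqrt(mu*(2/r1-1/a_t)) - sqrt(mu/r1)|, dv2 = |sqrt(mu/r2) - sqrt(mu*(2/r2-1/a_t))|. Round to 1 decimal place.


Step 1: Transfer semi-major axis a_t = (9.330968e+06 + 2.324385e+07) / 2 = 1.628741e+07 m
Step 2: v1 (circular at r1) = sqrt(mu/r1) = 6535.9 m/s
Step 3: v_t1 = sqrt(mu*(2/r1 - 1/a_t)) = 7807.88 m/s
Step 4: dv1 = |7807.88 - 6535.9| = 1271.99 m/s
Step 5: v2 (circular at r2) = 4141.09 m/s, v_t2 = 3134.38 m/s
Step 6: dv2 = |4141.09 - 3134.38| = 1006.71 m/s
Step 7: Total delta-v = 1271.99 + 1006.71 = 2278.7 m/s

2278.7


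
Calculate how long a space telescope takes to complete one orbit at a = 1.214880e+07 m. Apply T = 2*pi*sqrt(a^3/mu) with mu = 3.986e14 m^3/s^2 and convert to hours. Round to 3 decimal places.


Step 1: a^3 / mu = 1.793082e+21 / 3.986e14 = 4.498450e+06
Step 2: sqrt(4.498450e+06) = 2120.9549 s
Step 3: T = 2*pi * 2120.9549 = 13326.35 s
Step 4: T in hours = 13326.35 / 3600 = 3.702 hours

3.702


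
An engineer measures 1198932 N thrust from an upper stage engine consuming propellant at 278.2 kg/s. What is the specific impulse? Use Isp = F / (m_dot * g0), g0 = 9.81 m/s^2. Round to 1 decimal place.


Step 1: m_dot * g0 = 278.2 * 9.81 = 2729.14
Step 2: Isp = 1198932 / 2729.14 = 439.3 s

439.3


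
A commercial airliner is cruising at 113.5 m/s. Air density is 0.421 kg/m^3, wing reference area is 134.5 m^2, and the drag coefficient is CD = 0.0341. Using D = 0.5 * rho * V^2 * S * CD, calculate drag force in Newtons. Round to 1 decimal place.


Step 1: Dynamic pressure q = 0.5 * 0.421 * 113.5^2 = 2711.7136 Pa
Step 2: Drag D = q * S * CD = 2711.7136 * 134.5 * 0.0341
Step 3: D = 12437.1 N

12437.1


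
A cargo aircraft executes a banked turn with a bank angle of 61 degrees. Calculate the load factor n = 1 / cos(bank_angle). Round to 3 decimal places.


Step 1: Convert 61 degrees to radians = 1.064651
Step 2: cos(61 deg) = 0.48481
Step 3: n = 1 / 0.48481 = 2.063

2.063


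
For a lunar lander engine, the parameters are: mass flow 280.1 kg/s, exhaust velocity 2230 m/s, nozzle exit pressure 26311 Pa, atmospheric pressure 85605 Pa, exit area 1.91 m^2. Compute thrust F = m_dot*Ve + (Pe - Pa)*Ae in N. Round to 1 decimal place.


Step 1: Momentum thrust = m_dot * Ve = 280.1 * 2230 = 624623.0 N
Step 2: Pressure thrust = (Pe - Pa) * Ae = (26311 - 85605) * 1.91 = -113251.54 N
Step 3: Total thrust F = 624623.0 + -113251.54 = 511371.5 N

511371.5


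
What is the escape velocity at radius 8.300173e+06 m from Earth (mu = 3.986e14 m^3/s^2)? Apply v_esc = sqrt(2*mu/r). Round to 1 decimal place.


Step 1: 2*mu/r = 2 * 3.986e14 / 8.300173e+06 = 96046190.8445
Step 2: v_esc = sqrt(96046190.8445) = 9800.3 m/s

9800.3


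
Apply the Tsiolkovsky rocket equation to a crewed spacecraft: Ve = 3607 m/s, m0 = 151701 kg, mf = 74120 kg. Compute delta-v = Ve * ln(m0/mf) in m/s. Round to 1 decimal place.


Step 1: Mass ratio m0/mf = 151701 / 74120 = 2.046695
Step 2: ln(2.046695) = 0.716226
Step 3: delta-v = 3607 * 0.716226 = 2583.4 m/s

2583.4


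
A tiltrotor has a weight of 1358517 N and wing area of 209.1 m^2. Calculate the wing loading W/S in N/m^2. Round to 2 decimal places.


Step 1: Wing loading = W / S = 1358517 / 209.1
Step 2: Wing loading = 6496.97 N/m^2

6496.97


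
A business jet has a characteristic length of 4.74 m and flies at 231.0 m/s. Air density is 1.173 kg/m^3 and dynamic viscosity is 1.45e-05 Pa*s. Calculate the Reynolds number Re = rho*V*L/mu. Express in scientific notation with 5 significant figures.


Step 1: Numerator = rho * V * L = 1.173 * 231.0 * 4.74 = 1284.36462
Step 2: Re = 1284.36462 / 1.45e-05
Step 3: Re = 8.8577e+07

8.8577e+07


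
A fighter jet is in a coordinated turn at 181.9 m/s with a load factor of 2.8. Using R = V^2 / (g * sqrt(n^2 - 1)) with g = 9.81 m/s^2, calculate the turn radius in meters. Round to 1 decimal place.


Step 1: V^2 = 181.9^2 = 33087.61
Step 2: n^2 - 1 = 2.8^2 - 1 = 6.84
Step 3: sqrt(6.84) = 2.615339
Step 4: R = 33087.61 / (9.81 * 2.615339) = 1289.6 m

1289.6


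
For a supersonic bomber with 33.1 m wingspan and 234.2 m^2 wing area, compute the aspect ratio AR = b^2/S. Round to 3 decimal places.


Step 1: b^2 = 33.1^2 = 1095.61
Step 2: AR = 1095.61 / 234.2 = 4.678

4.678


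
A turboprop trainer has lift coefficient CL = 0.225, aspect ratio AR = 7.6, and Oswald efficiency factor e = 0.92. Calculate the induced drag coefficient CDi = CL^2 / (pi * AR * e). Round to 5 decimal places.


Step 1: CL^2 = 0.225^2 = 0.050625
Step 2: pi * AR * e = 3.14159 * 7.6 * 0.92 = 21.966016
Step 3: CDi = 0.050625 / 21.966016 = 0.00230

0.00230


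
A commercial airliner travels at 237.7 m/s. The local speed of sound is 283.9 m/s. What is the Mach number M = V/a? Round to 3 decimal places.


Step 1: M = V / a = 237.7 / 283.9
Step 2: M = 0.837

0.837


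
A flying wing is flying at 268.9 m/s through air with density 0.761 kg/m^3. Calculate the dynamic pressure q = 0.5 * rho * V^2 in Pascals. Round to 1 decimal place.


Step 1: V^2 = 268.9^2 = 72307.21
Step 2: q = 0.5 * 0.761 * 72307.21
Step 3: q = 27512.9 Pa

27512.9


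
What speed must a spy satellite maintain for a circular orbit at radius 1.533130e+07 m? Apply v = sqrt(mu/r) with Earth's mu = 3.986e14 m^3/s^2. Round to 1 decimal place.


Step 1: mu / r = 3.986e14 / 1.533130e+07 = 25999099.8806
Step 2: v = sqrt(25999099.8806) = 5098.9 m/s

5098.9


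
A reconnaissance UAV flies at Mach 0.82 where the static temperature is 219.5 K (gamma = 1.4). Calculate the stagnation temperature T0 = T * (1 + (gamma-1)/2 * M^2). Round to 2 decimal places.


Step 1: (gamma-1)/2 = 0.2
Step 2: M^2 = 0.6724
Step 3: 1 + 0.2 * 0.6724 = 1.13448
Step 4: T0 = 219.5 * 1.13448 = 249.02 K

249.02


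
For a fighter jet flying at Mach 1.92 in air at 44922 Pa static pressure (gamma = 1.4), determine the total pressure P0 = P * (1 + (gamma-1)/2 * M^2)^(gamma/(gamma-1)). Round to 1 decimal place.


Step 1: (gamma-1)/2 * M^2 = 0.2 * 3.6864 = 0.73728
Step 2: 1 + 0.73728 = 1.73728
Step 3: Exponent gamma/(gamma-1) = 3.5
Step 4: P0 = 44922 * 1.73728^3.5 = 310458.4 Pa

310458.4


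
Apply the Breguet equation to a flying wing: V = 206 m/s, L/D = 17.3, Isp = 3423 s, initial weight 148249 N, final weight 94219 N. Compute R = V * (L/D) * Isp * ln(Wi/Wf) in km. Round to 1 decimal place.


Step 1: Coefficient = V * (L/D) * Isp = 206 * 17.3 * 3423 = 12198887.4 m
Step 2: Wi/Wf = 148249 / 94219 = 1.573451
Step 3: ln(1.573451) = 0.453271
Step 4: R = 12198887.4 * 0.453271 = 5529407.2 m = 5529.4 km

5529.4


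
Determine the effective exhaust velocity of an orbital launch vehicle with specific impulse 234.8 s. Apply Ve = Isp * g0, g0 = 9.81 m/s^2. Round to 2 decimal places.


Step 1: Ve = Isp * g0 = 234.8 * 9.81
Step 2: Ve = 2303.39 m/s

2303.39


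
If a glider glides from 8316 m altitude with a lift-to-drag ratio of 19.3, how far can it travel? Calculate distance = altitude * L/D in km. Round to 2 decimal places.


Step 1: Glide distance = altitude * L/D = 8316 * 19.3 = 160498.8 m
Step 2: Convert to km: 160498.8 / 1000 = 160.50 km

160.50


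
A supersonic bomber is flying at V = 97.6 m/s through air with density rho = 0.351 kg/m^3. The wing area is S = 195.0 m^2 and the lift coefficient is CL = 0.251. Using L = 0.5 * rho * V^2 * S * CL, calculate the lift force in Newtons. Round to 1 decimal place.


Step 1: Calculate dynamic pressure q = 0.5 * 0.351 * 97.6^2 = 0.5 * 0.351 * 9525.76 = 1671.7709 Pa
Step 2: Multiply by wing area and lift coefficient: L = 1671.7709 * 195.0 * 0.251
Step 3: L = 325995.3216 * 0.251 = 81824.8 N

81824.8


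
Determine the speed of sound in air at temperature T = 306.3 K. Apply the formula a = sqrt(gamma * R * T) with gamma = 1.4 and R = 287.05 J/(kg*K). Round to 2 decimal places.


Step 1: gamma * R * T = 1.4 * 287.05 * 306.3 = 123092.781
Step 2: a = sqrt(123092.781) = 350.85 m/s

350.85


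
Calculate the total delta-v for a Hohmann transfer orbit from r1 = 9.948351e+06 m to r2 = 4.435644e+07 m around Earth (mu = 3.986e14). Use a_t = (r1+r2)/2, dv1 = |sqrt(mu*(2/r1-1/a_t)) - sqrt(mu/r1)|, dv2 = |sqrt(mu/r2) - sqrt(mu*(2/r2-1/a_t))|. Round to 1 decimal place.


Step 1: Transfer semi-major axis a_t = (9.948351e+06 + 4.435644e+07) / 2 = 2.715240e+07 m
Step 2: v1 (circular at r1) = sqrt(mu/r1) = 6329.85 m/s
Step 3: v_t1 = sqrt(mu*(2/r1 - 1/a_t)) = 8090.35 m/s
Step 4: dv1 = |8090.35 - 6329.85| = 1760.51 m/s
Step 5: v2 (circular at r2) = 2997.71 m/s, v_t2 = 1814.52 m/s
Step 6: dv2 = |2997.71 - 1814.52| = 1183.19 m/s
Step 7: Total delta-v = 1760.51 + 1183.19 = 2943.7 m/s

2943.7


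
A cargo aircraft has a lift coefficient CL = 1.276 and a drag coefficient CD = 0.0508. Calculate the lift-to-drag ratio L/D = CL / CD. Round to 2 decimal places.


Step 1: L/D = CL / CD = 1.276 / 0.0508
Step 2: L/D = 25.12

25.12


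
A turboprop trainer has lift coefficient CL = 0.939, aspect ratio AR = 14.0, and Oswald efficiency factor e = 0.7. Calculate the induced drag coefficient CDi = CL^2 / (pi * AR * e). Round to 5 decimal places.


Step 1: CL^2 = 0.939^2 = 0.881721
Step 2: pi * AR * e = 3.14159 * 14.0 * 0.7 = 30.787608
Step 3: CDi = 0.881721 / 30.787608 = 0.02864

0.02864


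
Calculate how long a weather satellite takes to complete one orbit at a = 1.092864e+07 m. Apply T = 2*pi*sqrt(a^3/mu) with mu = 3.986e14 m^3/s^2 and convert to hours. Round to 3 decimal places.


Step 1: a^3 / mu = 1.305264e+21 / 3.986e14 = 3.274621e+06
Step 2: sqrt(3.274621e+06) = 1809.5914 s
Step 3: T = 2*pi * 1809.5914 = 11370.0 s
Step 4: T in hours = 11370.0 / 3600 = 3.158 hours

3.158


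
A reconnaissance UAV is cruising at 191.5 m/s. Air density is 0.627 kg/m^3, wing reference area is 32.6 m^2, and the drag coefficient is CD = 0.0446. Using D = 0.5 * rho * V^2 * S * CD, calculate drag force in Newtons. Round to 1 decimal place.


Step 1: Dynamic pressure q = 0.5 * 0.627 * 191.5^2 = 11496.7504 Pa
Step 2: Drag D = q * S * CD = 11496.7504 * 32.6 * 0.0446
Step 3: D = 16715.8 N

16715.8


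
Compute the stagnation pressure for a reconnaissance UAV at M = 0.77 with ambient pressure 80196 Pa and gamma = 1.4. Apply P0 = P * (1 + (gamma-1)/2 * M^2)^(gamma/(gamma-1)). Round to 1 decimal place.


Step 1: (gamma-1)/2 * M^2 = 0.2 * 0.5929 = 0.11858
Step 2: 1 + 0.11858 = 1.11858
Step 3: Exponent gamma/(gamma-1) = 3.5
Step 4: P0 = 80196 * 1.11858^3.5 = 118710.0 Pa

118710.0


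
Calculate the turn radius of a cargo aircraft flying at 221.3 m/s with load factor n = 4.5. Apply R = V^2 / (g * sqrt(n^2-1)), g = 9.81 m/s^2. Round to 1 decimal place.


Step 1: V^2 = 221.3^2 = 48973.69
Step 2: n^2 - 1 = 4.5^2 - 1 = 19.25
Step 3: sqrt(19.25) = 4.387482
Step 4: R = 48973.69 / (9.81 * 4.387482) = 1137.8 m

1137.8


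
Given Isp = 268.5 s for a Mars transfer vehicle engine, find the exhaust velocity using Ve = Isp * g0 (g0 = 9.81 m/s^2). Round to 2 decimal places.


Step 1: Ve = Isp * g0 = 268.5 * 9.81
Step 2: Ve = 2633.99 m/s

2633.99


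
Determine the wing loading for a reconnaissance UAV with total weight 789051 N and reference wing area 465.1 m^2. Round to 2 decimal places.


Step 1: Wing loading = W / S = 789051 / 465.1
Step 2: Wing loading = 1696.52 N/m^2

1696.52


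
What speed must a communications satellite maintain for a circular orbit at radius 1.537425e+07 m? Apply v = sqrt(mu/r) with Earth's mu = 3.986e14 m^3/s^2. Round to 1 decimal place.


Step 1: mu / r = 3.986e14 / 1.537425e+07 = 25926467.9578
Step 2: v = sqrt(25926467.9578) = 5091.8 m/s

5091.8


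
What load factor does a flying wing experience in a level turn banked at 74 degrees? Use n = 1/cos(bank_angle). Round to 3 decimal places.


Step 1: Convert 74 degrees to radians = 1.291544
Step 2: cos(74 deg) = 0.275637
Step 3: n = 1 / 0.275637 = 3.628

3.628


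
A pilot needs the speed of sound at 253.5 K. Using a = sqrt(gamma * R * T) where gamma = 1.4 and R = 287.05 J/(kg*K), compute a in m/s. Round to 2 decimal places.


Step 1: gamma * R * T = 1.4 * 287.05 * 253.5 = 101874.045
Step 2: a = sqrt(101874.045) = 319.18 m/s

319.18


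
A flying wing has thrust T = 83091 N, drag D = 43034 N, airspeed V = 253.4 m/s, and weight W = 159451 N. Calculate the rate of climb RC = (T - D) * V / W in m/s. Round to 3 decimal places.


Step 1: Excess thrust = T - D = 83091 - 43034 = 40057 N
Step 2: Excess power = 40057 * 253.4 = 10150443.8 W
Step 3: RC = 10150443.8 / 159451 = 63.659 m/s

63.659


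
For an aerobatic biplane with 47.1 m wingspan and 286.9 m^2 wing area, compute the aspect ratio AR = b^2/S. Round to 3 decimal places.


Step 1: b^2 = 47.1^2 = 2218.41
Step 2: AR = 2218.41 / 286.9 = 7.732

7.732


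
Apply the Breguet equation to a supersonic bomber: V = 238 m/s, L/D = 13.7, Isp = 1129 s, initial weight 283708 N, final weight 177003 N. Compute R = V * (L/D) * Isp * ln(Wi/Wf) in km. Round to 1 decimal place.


Step 1: Coefficient = V * (L/D) * Isp = 238 * 13.7 * 1129 = 3681217.4 m
Step 2: Wi/Wf = 283708 / 177003 = 1.602843
Step 3: ln(1.602843) = 0.471779
Step 4: R = 3681217.4 * 0.471779 = 1736720.5 m = 1736.7 km

1736.7


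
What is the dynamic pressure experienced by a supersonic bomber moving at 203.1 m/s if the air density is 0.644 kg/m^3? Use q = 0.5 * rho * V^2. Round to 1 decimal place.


Step 1: V^2 = 203.1^2 = 41249.61
Step 2: q = 0.5 * 0.644 * 41249.61
Step 3: q = 13282.4 Pa

13282.4


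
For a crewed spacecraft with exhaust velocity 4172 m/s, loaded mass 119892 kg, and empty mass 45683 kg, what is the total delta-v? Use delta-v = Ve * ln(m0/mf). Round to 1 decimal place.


Step 1: Mass ratio m0/mf = 119892 / 45683 = 2.624434
Step 2: ln(2.624434) = 0.964865
Step 3: delta-v = 4172 * 0.964865 = 4025.4 m/s

4025.4


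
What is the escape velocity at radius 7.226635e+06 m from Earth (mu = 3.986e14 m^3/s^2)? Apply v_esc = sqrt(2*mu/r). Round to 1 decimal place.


Step 1: 2*mu/r = 2 * 3.986e14 / 7.226635e+06 = 110314136.5241
Step 2: v_esc = sqrt(110314136.5241) = 10503.1 m/s

10503.1


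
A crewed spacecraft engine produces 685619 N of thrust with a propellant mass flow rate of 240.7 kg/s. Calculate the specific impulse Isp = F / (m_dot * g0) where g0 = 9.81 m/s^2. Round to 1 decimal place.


Step 1: m_dot * g0 = 240.7 * 9.81 = 2361.27
Step 2: Isp = 685619 / 2361.27 = 290.4 s

290.4


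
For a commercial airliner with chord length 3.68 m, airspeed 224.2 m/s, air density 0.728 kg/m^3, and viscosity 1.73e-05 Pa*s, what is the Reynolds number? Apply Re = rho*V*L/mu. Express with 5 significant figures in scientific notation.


Step 1: Numerator = rho * V * L = 0.728 * 224.2 * 3.68 = 600.640768
Step 2: Re = 600.640768 / 1.73e-05
Step 3: Re = 3.4719e+07

3.4719e+07


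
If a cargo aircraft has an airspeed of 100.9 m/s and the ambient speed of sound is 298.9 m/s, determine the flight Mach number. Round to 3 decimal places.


Step 1: M = V / a = 100.9 / 298.9
Step 2: M = 0.338

0.338


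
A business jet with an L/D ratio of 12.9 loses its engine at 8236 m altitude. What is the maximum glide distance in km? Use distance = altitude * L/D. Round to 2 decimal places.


Step 1: Glide distance = altitude * L/D = 8236 * 12.9 = 106244.4 m
Step 2: Convert to km: 106244.4 / 1000 = 106.24 km

106.24


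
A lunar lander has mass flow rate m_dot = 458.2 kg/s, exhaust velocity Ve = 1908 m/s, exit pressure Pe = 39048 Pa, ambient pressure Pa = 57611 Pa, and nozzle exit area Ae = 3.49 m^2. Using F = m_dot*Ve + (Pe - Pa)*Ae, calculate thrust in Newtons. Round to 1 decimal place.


Step 1: Momentum thrust = m_dot * Ve = 458.2 * 1908 = 874245.6 N
Step 2: Pressure thrust = (Pe - Pa) * Ae = (39048 - 57611) * 3.49 = -64784.87 N
Step 3: Total thrust F = 874245.6 + -64784.87 = 809460.7 N

809460.7


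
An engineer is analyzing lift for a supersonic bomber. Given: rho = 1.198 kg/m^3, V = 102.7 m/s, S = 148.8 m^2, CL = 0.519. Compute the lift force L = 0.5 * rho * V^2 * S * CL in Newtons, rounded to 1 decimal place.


Step 1: Calculate dynamic pressure q = 0.5 * 1.198 * 102.7^2 = 0.5 * 1.198 * 10547.29 = 6317.8267 Pa
Step 2: Multiply by wing area and lift coefficient: L = 6317.8267 * 148.8 * 0.519
Step 3: L = 940092.6144 * 0.519 = 487908.1 N

487908.1


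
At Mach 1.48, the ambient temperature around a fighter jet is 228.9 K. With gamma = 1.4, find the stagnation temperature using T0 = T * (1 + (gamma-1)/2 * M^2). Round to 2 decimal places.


Step 1: (gamma-1)/2 = 0.2
Step 2: M^2 = 2.1904
Step 3: 1 + 0.2 * 2.1904 = 1.43808
Step 4: T0 = 228.9 * 1.43808 = 329.18 K

329.18


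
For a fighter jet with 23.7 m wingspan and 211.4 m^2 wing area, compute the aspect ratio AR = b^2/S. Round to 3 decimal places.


Step 1: b^2 = 23.7^2 = 561.69
Step 2: AR = 561.69 / 211.4 = 2.657

2.657


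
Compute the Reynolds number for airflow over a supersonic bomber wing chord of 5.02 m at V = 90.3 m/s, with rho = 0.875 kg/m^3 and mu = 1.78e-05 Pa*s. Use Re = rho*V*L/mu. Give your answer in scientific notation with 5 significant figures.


Step 1: Numerator = rho * V * L = 0.875 * 90.3 * 5.02 = 396.64275
Step 2: Re = 396.64275 / 1.78e-05
Step 3: Re = 2.2283e+07

2.2283e+07


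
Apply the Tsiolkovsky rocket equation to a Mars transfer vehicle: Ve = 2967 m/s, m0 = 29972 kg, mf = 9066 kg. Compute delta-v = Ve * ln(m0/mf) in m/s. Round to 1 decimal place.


Step 1: Mass ratio m0/mf = 29972 / 9066 = 3.305978
Step 2: ln(3.305978) = 1.195732
Step 3: delta-v = 2967 * 1.195732 = 3547.7 m/s

3547.7


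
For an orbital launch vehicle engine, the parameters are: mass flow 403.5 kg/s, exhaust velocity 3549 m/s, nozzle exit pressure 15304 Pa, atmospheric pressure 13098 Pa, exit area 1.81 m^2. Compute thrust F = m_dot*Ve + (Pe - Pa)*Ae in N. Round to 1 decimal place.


Step 1: Momentum thrust = m_dot * Ve = 403.5 * 3549 = 1432021.5 N
Step 2: Pressure thrust = (Pe - Pa) * Ae = (15304 - 13098) * 1.81 = 3992.86 N
Step 3: Total thrust F = 1432021.5 + 3992.86 = 1436014.4 N

1436014.4


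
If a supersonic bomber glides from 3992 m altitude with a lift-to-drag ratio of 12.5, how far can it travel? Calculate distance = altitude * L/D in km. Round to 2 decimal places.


Step 1: Glide distance = altitude * L/D = 3992 * 12.5 = 49900.0 m
Step 2: Convert to km: 49900.0 / 1000 = 49.90 km

49.90


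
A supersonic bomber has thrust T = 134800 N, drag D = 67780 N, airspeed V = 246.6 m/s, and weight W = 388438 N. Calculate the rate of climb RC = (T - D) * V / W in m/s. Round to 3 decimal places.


Step 1: Excess thrust = T - D = 134800 - 67780 = 67020 N
Step 2: Excess power = 67020 * 246.6 = 16527132.0 W
Step 3: RC = 16527132.0 / 388438 = 42.548 m/s

42.548


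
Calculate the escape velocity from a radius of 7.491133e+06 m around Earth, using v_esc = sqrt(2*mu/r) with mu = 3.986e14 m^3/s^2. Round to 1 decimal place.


Step 1: 2*mu/r = 2 * 3.986e14 / 7.491133e+06 = 106419149.1461
Step 2: v_esc = sqrt(106419149.1461) = 10316.0 m/s

10316.0


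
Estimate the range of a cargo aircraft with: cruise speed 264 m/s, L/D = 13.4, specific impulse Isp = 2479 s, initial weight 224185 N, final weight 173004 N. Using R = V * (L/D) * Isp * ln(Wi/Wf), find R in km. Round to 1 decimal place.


Step 1: Coefficient = V * (L/D) * Isp = 264 * 13.4 * 2479 = 8769710.4 m
Step 2: Wi/Wf = 224185 / 173004 = 1.295837
Step 3: ln(1.295837) = 0.259157
Step 4: R = 8769710.4 * 0.259157 = 2272730.9 m = 2272.7 km

2272.7


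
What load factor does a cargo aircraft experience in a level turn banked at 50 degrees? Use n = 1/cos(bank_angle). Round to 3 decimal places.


Step 1: Convert 50 degrees to radians = 0.872665
Step 2: cos(50 deg) = 0.642788
Step 3: n = 1 / 0.642788 = 1.556

1.556


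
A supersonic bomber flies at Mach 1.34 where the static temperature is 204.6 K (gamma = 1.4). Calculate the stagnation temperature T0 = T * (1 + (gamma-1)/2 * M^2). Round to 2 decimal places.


Step 1: (gamma-1)/2 = 0.2
Step 2: M^2 = 1.7956
Step 3: 1 + 0.2 * 1.7956 = 1.35912
Step 4: T0 = 204.6 * 1.35912 = 278.08 K

278.08


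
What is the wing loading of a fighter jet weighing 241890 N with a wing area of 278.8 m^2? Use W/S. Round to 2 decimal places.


Step 1: Wing loading = W / S = 241890 / 278.8
Step 2: Wing loading = 867.61 N/m^2

867.61


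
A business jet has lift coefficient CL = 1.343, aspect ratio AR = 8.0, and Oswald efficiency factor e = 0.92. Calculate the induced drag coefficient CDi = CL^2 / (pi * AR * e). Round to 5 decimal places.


Step 1: CL^2 = 1.343^2 = 1.803649
Step 2: pi * AR * e = 3.14159 * 8.0 * 0.92 = 23.122122
Step 3: CDi = 1.803649 / 23.122122 = 0.07801

0.07801


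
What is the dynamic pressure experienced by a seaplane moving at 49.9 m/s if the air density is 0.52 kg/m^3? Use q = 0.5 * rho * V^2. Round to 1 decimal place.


Step 1: V^2 = 49.9^2 = 2490.01
Step 2: q = 0.5 * 0.52 * 2490.01
Step 3: q = 647.4 Pa

647.4


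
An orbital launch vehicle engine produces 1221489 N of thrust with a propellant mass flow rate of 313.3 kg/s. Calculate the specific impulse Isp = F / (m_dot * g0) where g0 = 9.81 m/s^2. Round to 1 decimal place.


Step 1: m_dot * g0 = 313.3 * 9.81 = 3073.47
Step 2: Isp = 1221489 / 3073.47 = 397.4 s

397.4


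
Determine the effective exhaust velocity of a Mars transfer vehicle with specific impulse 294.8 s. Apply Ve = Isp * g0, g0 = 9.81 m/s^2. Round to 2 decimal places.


Step 1: Ve = Isp * g0 = 294.8 * 9.81
Step 2: Ve = 2891.99 m/s

2891.99


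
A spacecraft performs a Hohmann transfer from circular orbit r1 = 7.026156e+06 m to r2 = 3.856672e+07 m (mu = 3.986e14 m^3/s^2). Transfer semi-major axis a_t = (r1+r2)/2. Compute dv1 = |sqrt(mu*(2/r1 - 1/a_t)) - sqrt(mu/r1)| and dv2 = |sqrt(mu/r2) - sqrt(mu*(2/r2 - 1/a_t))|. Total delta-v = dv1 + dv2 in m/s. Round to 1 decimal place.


Step 1: Transfer semi-major axis a_t = (7.026156e+06 + 3.856672e+07) / 2 = 2.279644e+07 m
Step 2: v1 (circular at r1) = sqrt(mu/r1) = 7531.99 m/s
Step 3: v_t1 = sqrt(mu*(2/r1 - 1/a_t)) = 9796.76 m/s
Step 4: dv1 = |9796.76 - 7531.99| = 2264.77 m/s
Step 5: v2 (circular at r2) = 3214.86 m/s, v_t2 = 1784.79 m/s
Step 6: dv2 = |3214.86 - 1784.79| = 1430.07 m/s
Step 7: Total delta-v = 2264.77 + 1430.07 = 3694.8 m/s

3694.8


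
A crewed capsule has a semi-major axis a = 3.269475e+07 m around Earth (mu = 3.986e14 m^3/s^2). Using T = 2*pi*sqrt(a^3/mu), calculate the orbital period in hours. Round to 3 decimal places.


Step 1: a^3 / mu = 3.494894e+22 / 3.986e14 = 8.767924e+07
Step 2: sqrt(8.767924e+07) = 9363.7193 s
Step 3: T = 2*pi * 9363.7193 = 58833.98 s
Step 4: T in hours = 58833.98 / 3600 = 16.343 hours

16.343


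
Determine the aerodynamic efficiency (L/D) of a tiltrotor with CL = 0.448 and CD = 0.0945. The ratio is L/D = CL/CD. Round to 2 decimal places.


Step 1: L/D = CL / CD = 0.448 / 0.0945
Step 2: L/D = 4.74

4.74


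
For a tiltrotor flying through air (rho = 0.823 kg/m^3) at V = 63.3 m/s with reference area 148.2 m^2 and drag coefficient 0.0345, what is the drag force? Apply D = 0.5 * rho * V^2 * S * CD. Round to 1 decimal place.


Step 1: Dynamic pressure q = 0.5 * 0.823 * 63.3^2 = 1648.8352 Pa
Step 2: Drag D = q * S * CD = 1648.8352 * 148.2 * 0.0345
Step 3: D = 8430.3 N

8430.3


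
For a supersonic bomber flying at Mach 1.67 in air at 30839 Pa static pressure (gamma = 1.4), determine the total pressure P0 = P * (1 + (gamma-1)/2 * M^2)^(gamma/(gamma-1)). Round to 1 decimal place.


Step 1: (gamma-1)/2 * M^2 = 0.2 * 2.7889 = 0.55778
Step 2: 1 + 0.55778 = 1.55778
Step 3: Exponent gamma/(gamma-1) = 3.5
Step 4: P0 = 30839 * 1.55778^3.5 = 145502.9 Pa

145502.9


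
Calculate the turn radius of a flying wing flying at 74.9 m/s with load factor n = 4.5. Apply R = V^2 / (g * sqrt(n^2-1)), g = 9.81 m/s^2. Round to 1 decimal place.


Step 1: V^2 = 74.9^2 = 5610.01
Step 2: n^2 - 1 = 4.5^2 - 1 = 19.25
Step 3: sqrt(19.25) = 4.387482
Step 4: R = 5610.01 / (9.81 * 4.387482) = 130.3 m

130.3


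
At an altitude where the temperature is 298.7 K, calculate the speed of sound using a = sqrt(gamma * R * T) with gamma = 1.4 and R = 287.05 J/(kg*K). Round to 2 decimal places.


Step 1: gamma * R * T = 1.4 * 287.05 * 298.7 = 120038.569
Step 2: a = sqrt(120038.569) = 346.47 m/s

346.47


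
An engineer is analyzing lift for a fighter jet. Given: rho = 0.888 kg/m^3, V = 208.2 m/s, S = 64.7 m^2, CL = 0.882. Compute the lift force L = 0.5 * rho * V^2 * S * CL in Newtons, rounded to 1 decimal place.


Step 1: Calculate dynamic pressure q = 0.5 * 0.888 * 208.2^2 = 0.5 * 0.888 * 43347.24 = 19246.1746 Pa
Step 2: Multiply by wing area and lift coefficient: L = 19246.1746 * 64.7 * 0.882
Step 3: L = 1245227.494 * 0.882 = 1098290.6 N

1098290.6


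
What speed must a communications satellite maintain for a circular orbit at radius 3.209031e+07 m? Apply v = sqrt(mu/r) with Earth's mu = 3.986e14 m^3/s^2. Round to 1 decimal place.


Step 1: mu / r = 3.986e14 / 3.209031e+07 = 12421195.0586
Step 2: v = sqrt(12421195.0586) = 3524.4 m/s

3524.4


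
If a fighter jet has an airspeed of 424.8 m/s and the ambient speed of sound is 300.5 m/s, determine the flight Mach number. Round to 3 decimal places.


Step 1: M = V / a = 424.8 / 300.5
Step 2: M = 1.414

1.414


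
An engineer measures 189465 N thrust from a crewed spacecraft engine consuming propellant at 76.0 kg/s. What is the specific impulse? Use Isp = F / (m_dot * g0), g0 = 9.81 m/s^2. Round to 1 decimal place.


Step 1: m_dot * g0 = 76.0 * 9.81 = 745.56
Step 2: Isp = 189465 / 745.56 = 254.1 s

254.1


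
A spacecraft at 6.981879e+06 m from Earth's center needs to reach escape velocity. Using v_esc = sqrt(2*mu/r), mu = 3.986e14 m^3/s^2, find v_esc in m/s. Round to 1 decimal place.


Step 1: 2*mu/r = 2 * 3.986e14 / 6.981879e+06 = 114181297.0405
Step 2: v_esc = sqrt(114181297.0405) = 10685.6 m/s

10685.6


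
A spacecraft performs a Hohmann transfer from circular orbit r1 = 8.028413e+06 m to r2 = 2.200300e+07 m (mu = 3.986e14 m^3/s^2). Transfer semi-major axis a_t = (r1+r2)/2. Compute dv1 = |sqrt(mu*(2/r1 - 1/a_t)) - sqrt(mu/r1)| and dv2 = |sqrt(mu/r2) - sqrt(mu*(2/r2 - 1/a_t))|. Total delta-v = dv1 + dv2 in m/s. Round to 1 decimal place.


Step 1: Transfer semi-major axis a_t = (8.028413e+06 + 2.200300e+07) / 2 = 1.501571e+07 m
Step 2: v1 (circular at r1) = sqrt(mu/r1) = 7046.18 m/s
Step 3: v_t1 = sqrt(mu*(2/r1 - 1/a_t)) = 8529.47 m/s
Step 4: dv1 = |8529.47 - 7046.18| = 1483.29 m/s
Step 5: v2 (circular at r2) = 4256.26 m/s, v_t2 = 3112.22 m/s
Step 6: dv2 = |4256.26 - 3112.22| = 1144.04 m/s
Step 7: Total delta-v = 1483.29 + 1144.04 = 2627.3 m/s

2627.3


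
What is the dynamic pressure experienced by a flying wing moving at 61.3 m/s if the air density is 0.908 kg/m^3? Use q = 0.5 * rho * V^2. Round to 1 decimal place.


Step 1: V^2 = 61.3^2 = 3757.69
Step 2: q = 0.5 * 0.908 * 3757.69
Step 3: q = 1706.0 Pa

1706.0


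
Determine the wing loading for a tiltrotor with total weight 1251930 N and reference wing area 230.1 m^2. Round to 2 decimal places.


Step 1: Wing loading = W / S = 1251930 / 230.1
Step 2: Wing loading = 5440.81 N/m^2

5440.81


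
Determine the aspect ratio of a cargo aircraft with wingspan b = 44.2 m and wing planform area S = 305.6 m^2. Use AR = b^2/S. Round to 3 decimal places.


Step 1: b^2 = 44.2^2 = 1953.64
Step 2: AR = 1953.64 / 305.6 = 6.393

6.393


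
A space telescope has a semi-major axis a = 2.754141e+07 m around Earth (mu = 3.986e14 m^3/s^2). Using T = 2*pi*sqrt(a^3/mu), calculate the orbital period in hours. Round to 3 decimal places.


Step 1: a^3 / mu = 2.089097e+22 / 3.986e14 = 5.241085e+07
Step 2: sqrt(5.241085e+07) = 7239.5339 s
Step 3: T = 2*pi * 7239.5339 = 45487.33 s
Step 4: T in hours = 45487.33 / 3600 = 12.635 hours

12.635


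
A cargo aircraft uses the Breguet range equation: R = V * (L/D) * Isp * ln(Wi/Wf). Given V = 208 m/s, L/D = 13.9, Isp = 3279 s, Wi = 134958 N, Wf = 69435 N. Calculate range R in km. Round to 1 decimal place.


Step 1: Coefficient = V * (L/D) * Isp = 208 * 13.9 * 3279 = 9480244.8 m
Step 2: Wi/Wf = 134958 / 69435 = 1.94366
Step 3: ln(1.94366) = 0.664573
Step 4: R = 9480244.8 * 0.664573 = 6300310.5 m = 6300.3 km

6300.3


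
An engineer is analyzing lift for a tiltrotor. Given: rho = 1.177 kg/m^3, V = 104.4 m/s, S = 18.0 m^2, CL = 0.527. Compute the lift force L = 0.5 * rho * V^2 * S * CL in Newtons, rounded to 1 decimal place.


Step 1: Calculate dynamic pressure q = 0.5 * 1.177 * 104.4^2 = 0.5 * 1.177 * 10899.36 = 6414.2734 Pa
Step 2: Multiply by wing area and lift coefficient: L = 6414.2734 * 18.0 * 0.527
Step 3: L = 115456.9205 * 0.527 = 60845.8 N

60845.8


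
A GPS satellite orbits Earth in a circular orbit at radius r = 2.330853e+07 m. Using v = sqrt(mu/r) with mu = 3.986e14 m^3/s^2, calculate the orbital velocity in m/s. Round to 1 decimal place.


Step 1: mu / r = 3.986e14 / 2.330853e+07 = 17101035.5436
Step 2: v = sqrt(17101035.5436) = 4135.3 m/s

4135.3


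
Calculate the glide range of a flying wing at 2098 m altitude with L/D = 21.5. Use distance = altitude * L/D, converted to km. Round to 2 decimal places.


Step 1: Glide distance = altitude * L/D = 2098 * 21.5 = 45107.0 m
Step 2: Convert to km: 45107.0 / 1000 = 45.11 km

45.11


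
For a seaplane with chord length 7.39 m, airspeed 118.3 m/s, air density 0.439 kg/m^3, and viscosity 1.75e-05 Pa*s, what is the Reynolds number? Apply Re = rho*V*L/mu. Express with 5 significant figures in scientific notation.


Step 1: Numerator = rho * V * L = 0.439 * 118.3 * 7.39 = 383.790043
Step 2: Re = 383.790043 / 1.75e-05
Step 3: Re = 2.1931e+07

2.1931e+07


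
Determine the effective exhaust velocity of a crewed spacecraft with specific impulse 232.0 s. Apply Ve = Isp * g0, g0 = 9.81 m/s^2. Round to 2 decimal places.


Step 1: Ve = Isp * g0 = 232.0 * 9.81
Step 2: Ve = 2275.92 m/s

2275.92


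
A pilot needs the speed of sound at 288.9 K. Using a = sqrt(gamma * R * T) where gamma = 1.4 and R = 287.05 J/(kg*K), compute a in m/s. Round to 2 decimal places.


Step 1: gamma * R * T = 1.4 * 287.05 * 288.9 = 116100.243
Step 2: a = sqrt(116100.243) = 340.73 m/s

340.73


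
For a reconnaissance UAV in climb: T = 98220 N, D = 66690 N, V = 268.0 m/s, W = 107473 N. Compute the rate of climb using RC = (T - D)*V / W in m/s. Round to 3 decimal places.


Step 1: Excess thrust = T - D = 98220 - 66690 = 31530 N
Step 2: Excess power = 31530 * 268.0 = 8450040.0 W
Step 3: RC = 8450040.0 / 107473 = 78.625 m/s

78.625


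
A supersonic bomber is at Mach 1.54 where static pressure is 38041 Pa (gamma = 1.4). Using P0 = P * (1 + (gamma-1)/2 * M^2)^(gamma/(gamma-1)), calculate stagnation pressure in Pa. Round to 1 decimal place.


Step 1: (gamma-1)/2 * M^2 = 0.2 * 2.3716 = 0.47432
Step 2: 1 + 0.47432 = 1.47432
Step 3: Exponent gamma/(gamma-1) = 3.5
Step 4: P0 = 38041 * 1.47432^3.5 = 148020.9 Pa

148020.9


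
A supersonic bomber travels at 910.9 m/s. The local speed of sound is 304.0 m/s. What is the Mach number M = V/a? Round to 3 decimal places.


Step 1: M = V / a = 910.9 / 304.0
Step 2: M = 2.996

2.996


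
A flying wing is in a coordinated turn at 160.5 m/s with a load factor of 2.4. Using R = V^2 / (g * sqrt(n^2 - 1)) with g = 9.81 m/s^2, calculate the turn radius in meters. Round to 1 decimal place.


Step 1: V^2 = 160.5^2 = 25760.25
Step 2: n^2 - 1 = 2.4^2 - 1 = 4.76
Step 3: sqrt(4.76) = 2.181742
Step 4: R = 25760.25 / (9.81 * 2.181742) = 1203.6 m

1203.6


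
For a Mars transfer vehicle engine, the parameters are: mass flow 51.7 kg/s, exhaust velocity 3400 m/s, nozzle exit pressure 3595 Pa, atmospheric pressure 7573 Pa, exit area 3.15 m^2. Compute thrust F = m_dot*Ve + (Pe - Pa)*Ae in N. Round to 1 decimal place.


Step 1: Momentum thrust = m_dot * Ve = 51.7 * 3400 = 175780.0 N
Step 2: Pressure thrust = (Pe - Pa) * Ae = (3595 - 7573) * 3.15 = -12530.70 N
Step 3: Total thrust F = 175780.0 + -12530.70 = 163249.3 N

163249.3


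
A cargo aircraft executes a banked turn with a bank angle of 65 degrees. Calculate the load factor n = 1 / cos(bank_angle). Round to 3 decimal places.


Step 1: Convert 65 degrees to radians = 1.134464
Step 2: cos(65 deg) = 0.422618
Step 3: n = 1 / 0.422618 = 2.366

2.366


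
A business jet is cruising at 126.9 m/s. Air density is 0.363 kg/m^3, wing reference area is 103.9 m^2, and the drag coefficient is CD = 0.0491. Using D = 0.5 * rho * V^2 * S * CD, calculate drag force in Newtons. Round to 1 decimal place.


Step 1: Dynamic pressure q = 0.5 * 0.363 * 126.9^2 = 2922.8052 Pa
Step 2: Drag D = q * S * CD = 2922.8052 * 103.9 * 0.0491
Step 3: D = 14910.7 N

14910.7


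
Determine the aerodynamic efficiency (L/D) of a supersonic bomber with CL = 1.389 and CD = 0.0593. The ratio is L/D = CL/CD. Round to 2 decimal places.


Step 1: L/D = CL / CD = 1.389 / 0.0593
Step 2: L/D = 23.42

23.42


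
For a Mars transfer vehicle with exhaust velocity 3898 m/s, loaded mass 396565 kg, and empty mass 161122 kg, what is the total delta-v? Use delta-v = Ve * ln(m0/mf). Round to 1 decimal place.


Step 1: Mass ratio m0/mf = 396565 / 161122 = 2.461272
Step 2: ln(2.461272) = 0.900678
Step 3: delta-v = 3898 * 0.900678 = 3510.8 m/s

3510.8


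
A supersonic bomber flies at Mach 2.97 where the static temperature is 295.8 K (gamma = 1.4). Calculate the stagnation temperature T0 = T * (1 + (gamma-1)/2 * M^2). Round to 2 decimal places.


Step 1: (gamma-1)/2 = 0.2
Step 2: M^2 = 8.8209
Step 3: 1 + 0.2 * 8.8209 = 2.76418
Step 4: T0 = 295.8 * 2.76418 = 817.64 K

817.64


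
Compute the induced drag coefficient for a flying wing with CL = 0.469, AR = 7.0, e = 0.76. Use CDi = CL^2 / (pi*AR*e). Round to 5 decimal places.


Step 1: CL^2 = 0.469^2 = 0.219961
Step 2: pi * AR * e = 3.14159 * 7.0 * 0.76 = 16.713273
Step 3: CDi = 0.219961 / 16.713273 = 0.01316

0.01316


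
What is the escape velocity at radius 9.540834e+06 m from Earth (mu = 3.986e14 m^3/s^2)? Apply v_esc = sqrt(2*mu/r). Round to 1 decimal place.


Step 1: 2*mu/r = 2 * 3.986e14 / 9.540834e+06 = 83556636.663
Step 2: v_esc = sqrt(83556636.663) = 9140.9 m/s

9140.9


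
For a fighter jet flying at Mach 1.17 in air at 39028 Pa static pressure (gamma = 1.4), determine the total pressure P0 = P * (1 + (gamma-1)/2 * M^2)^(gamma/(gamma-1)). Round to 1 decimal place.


Step 1: (gamma-1)/2 * M^2 = 0.2 * 1.3689 = 0.27378
Step 2: 1 + 0.27378 = 1.27378
Step 3: Exponent gamma/(gamma-1) = 3.5
Step 4: P0 = 39028 * 1.27378^3.5 = 91034.7 Pa

91034.7


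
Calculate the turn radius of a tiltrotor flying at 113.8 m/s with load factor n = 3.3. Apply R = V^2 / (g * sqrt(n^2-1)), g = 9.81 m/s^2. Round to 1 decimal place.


Step 1: V^2 = 113.8^2 = 12950.44
Step 2: n^2 - 1 = 3.3^2 - 1 = 9.89
Step 3: sqrt(9.89) = 3.144837
Step 4: R = 12950.44 / (9.81 * 3.144837) = 419.8 m

419.8


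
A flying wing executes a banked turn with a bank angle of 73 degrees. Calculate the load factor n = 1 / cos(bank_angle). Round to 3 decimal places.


Step 1: Convert 73 degrees to radians = 1.27409
Step 2: cos(73 deg) = 0.292372
Step 3: n = 1 / 0.292372 = 3.420

3.420


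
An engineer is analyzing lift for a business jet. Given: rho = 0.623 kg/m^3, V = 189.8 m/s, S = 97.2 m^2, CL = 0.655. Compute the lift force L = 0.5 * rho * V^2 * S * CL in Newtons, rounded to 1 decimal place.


Step 1: Calculate dynamic pressure q = 0.5 * 0.623 * 189.8^2 = 0.5 * 0.623 * 36024.04 = 11221.4885 Pa
Step 2: Multiply by wing area and lift coefficient: L = 11221.4885 * 97.2 * 0.655
Step 3: L = 1090728.6783 * 0.655 = 714427.3 N

714427.3


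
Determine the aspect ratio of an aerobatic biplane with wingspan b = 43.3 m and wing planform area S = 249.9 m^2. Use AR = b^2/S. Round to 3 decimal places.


Step 1: b^2 = 43.3^2 = 1874.89
Step 2: AR = 1874.89 / 249.9 = 7.503

7.503


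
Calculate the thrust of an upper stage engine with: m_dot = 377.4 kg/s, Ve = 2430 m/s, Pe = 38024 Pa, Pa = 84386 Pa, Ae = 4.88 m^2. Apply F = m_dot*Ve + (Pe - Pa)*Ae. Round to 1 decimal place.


Step 1: Momentum thrust = m_dot * Ve = 377.4 * 2430 = 917082.0 N
Step 2: Pressure thrust = (Pe - Pa) * Ae = (38024 - 84386) * 4.88 = -226246.56 N
Step 3: Total thrust F = 917082.0 + -226246.56 = 690835.4 N

690835.4


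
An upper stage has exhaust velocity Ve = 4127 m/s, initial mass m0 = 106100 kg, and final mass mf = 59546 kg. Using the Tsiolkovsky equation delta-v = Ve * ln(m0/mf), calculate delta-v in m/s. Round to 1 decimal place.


Step 1: Mass ratio m0/mf = 106100 / 59546 = 1.781816
Step 2: ln(1.781816) = 0.577633
Step 3: delta-v = 4127 * 0.577633 = 2383.9 m/s

2383.9


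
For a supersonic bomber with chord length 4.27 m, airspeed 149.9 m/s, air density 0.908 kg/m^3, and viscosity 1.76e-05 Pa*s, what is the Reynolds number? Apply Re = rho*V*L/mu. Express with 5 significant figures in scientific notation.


Step 1: Numerator = rho * V * L = 0.908 * 149.9 * 4.27 = 581.186284
Step 2: Re = 581.186284 / 1.76e-05
Step 3: Re = 3.3022e+07

3.3022e+07


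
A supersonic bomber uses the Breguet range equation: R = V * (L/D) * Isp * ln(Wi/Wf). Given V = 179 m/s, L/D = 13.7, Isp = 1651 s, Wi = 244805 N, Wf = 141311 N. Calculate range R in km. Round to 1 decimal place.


Step 1: Coefficient = V * (L/D) * Isp = 179 * 13.7 * 1651 = 4048747.3 m
Step 2: Wi/Wf = 244805 / 141311 = 1.732385
Step 3: ln(1.732385) = 0.549499
Step 4: R = 4048747.3 * 0.549499 = 2224781.9 m = 2224.8 km

2224.8
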